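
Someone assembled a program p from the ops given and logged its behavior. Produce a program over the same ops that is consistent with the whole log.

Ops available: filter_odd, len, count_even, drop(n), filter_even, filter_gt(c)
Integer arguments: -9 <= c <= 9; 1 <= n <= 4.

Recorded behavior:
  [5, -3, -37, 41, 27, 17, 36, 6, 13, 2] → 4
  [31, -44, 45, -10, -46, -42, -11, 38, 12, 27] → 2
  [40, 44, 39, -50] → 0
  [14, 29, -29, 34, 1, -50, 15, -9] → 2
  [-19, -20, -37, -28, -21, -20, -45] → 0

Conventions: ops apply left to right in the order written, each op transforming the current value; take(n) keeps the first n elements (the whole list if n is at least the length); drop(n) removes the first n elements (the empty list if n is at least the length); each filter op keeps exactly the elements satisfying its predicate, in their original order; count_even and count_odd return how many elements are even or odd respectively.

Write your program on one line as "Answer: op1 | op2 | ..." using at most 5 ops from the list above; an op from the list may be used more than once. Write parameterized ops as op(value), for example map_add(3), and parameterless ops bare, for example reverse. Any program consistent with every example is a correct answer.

filter_odd | drop(1) | filter_gt(-2) | len

Check, running the answer program on each example:
  [5, -3, -37, 41, 27, 17, 36, 6, 13, 2] -> [5, -3, -37, 41, 27, 17, 13] -> [-3, -37, 41, 27, 17, 13] -> [41, 27, 17, 13] -> 4
  [31, -44, 45, -10, -46, -42, -11, 38, 12, 27] -> [31, 45, -11, 27] -> [45, -11, 27] -> [45, 27] -> 2
  [40, 44, 39, -50] -> [39] -> [] -> [] -> 0
  [14, 29, -29, 34, 1, -50, 15, -9] -> [29, -29, 1, 15, -9] -> [-29, 1, 15, -9] -> [1, 15] -> 2
  [-19, -20, -37, -28, -21, -20, -45] -> [-19, -37, -21, -45] -> [-37, -21, -45] -> [] -> 0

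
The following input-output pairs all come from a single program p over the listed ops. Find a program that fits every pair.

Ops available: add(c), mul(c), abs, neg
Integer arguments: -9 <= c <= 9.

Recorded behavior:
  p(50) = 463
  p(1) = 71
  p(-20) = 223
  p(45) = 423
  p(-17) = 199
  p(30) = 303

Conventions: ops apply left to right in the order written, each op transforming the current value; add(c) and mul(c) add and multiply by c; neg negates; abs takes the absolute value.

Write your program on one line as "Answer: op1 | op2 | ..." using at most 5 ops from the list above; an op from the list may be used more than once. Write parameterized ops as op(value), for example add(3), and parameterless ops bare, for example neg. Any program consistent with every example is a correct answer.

abs | add(7) | mul(-8) | abs | add(7)

Check, running the answer program on each example:
  50 -> 50 -> 57 -> -456 -> 456 -> 463
  1 -> 1 -> 8 -> -64 -> 64 -> 71
  -20 -> 20 -> 27 -> -216 -> 216 -> 223
  45 -> 45 -> 52 -> -416 -> 416 -> 423
  -17 -> 17 -> 24 -> -192 -> 192 -> 199
  30 -> 30 -> 37 -> -296 -> 296 -> 303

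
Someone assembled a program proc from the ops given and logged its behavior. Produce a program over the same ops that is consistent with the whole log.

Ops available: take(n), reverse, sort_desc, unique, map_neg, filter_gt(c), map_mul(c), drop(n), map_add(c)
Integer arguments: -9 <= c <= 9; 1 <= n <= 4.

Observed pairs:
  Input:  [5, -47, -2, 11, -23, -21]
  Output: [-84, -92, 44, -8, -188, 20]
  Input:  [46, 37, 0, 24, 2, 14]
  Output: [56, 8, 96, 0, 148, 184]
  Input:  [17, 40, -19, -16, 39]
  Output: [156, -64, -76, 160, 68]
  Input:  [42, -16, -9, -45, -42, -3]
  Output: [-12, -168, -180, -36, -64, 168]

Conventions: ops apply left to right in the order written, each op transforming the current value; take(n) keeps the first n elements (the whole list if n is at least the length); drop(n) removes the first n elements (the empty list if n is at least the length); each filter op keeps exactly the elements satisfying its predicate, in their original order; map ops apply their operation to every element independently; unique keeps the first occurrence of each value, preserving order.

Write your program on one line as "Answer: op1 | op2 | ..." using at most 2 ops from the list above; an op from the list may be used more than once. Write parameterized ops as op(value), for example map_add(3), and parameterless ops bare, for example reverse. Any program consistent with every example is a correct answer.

map_mul(4) | reverse

Check, running the answer program on each example:
  [5, -47, -2, 11, -23, -21] -> [20, -188, -8, 44, -92, -84] -> [-84, -92, 44, -8, -188, 20]
  [46, 37, 0, 24, 2, 14] -> [184, 148, 0, 96, 8, 56] -> [56, 8, 96, 0, 148, 184]
  [17, 40, -19, -16, 39] -> [68, 160, -76, -64, 156] -> [156, -64, -76, 160, 68]
  [42, -16, -9, -45, -42, -3] -> [168, -64, -36, -180, -168, -12] -> [-12, -168, -180, -36, -64, 168]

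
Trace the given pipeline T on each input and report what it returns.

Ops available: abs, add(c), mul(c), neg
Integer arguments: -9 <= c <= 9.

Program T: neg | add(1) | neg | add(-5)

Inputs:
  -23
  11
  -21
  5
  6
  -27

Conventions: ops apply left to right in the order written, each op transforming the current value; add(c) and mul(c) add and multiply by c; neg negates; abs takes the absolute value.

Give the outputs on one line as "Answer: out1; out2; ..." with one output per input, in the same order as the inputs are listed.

-29; 5; -27; -1; 0; -33

Execution, op by op:
  -23 -> 23 -> 24 -> -24 -> -29
  11 -> -11 -> -10 -> 10 -> 5
  -21 -> 21 -> 22 -> -22 -> -27
  5 -> -5 -> -4 -> 4 -> -1
  6 -> -6 -> -5 -> 5 -> 0
  -27 -> 27 -> 28 -> -28 -> -33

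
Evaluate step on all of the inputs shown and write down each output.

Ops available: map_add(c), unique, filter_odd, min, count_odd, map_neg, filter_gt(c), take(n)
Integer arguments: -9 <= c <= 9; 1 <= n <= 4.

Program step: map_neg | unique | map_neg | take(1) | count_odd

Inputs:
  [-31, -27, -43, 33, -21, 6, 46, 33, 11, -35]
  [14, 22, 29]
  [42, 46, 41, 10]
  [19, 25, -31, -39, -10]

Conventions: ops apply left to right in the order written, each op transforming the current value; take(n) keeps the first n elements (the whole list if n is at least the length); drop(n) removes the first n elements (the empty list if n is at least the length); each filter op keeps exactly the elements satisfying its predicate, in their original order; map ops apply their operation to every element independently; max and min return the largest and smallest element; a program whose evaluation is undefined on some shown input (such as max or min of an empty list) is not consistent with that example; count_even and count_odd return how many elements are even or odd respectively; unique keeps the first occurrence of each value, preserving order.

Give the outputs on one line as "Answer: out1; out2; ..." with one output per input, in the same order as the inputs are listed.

1; 0; 0; 1

Execution, op by op:
  [-31, -27, -43, 33, -21, 6, 46, 33, 11, -35] -> [31, 27, 43, -33, 21, -6, -46, -33, -11, 35] -> [31, 27, 43, -33, 21, -6, -46, -11, 35] -> [-31, -27, -43, 33, -21, 6, 46, 11, -35] -> [-31] -> 1
  [14, 22, 29] -> [-14, -22, -29] -> [-14, -22, -29] -> [14, 22, 29] -> [14] -> 0
  [42, 46, 41, 10] -> [-42, -46, -41, -10] -> [-42, -46, -41, -10] -> [42, 46, 41, 10] -> [42] -> 0
  [19, 25, -31, -39, -10] -> [-19, -25, 31, 39, 10] -> [-19, -25, 31, 39, 10] -> [19, 25, -31, -39, -10] -> [19] -> 1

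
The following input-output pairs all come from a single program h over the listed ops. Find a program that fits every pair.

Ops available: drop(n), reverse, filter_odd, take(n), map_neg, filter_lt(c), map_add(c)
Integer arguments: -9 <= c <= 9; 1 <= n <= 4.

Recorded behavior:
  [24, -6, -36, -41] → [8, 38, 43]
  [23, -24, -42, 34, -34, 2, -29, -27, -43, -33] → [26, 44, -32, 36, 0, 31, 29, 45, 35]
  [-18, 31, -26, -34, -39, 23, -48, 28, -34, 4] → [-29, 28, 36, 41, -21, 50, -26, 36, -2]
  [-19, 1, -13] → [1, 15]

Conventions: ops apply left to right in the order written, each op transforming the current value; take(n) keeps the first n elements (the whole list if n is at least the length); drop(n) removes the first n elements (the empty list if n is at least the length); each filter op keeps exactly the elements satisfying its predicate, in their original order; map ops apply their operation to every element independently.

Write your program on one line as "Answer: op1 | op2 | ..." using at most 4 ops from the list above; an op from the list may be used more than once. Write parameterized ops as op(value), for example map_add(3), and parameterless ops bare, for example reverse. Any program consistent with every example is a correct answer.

map_neg | drop(1) | map_add(-4) | map_add(6)

Check, running the answer program on each example:
  [24, -6, -36, -41] -> [-24, 6, 36, 41] -> [6, 36, 41] -> [2, 32, 37] -> [8, 38, 43]
  [23, -24, -42, 34, -34, 2, -29, -27, -43, -33] -> [-23, 24, 42, -34, 34, -2, 29, 27, 43, 33] -> [24, 42, -34, 34, -2, 29, 27, 43, 33] -> [20, 38, -38, 30, -6, 25, 23, 39, 29] -> [26, 44, -32, 36, 0, 31, 29, 45, 35]
  [-18, 31, -26, -34, -39, 23, -48, 28, -34, 4] -> [18, -31, 26, 34, 39, -23, 48, -28, 34, -4] -> [-31, 26, 34, 39, -23, 48, -28, 34, -4] -> [-35, 22, 30, 35, -27, 44, -32, 30, -8] -> [-29, 28, 36, 41, -21, 50, -26, 36, -2]
  [-19, 1, -13] -> [19, -1, 13] -> [-1, 13] -> [-5, 9] -> [1, 15]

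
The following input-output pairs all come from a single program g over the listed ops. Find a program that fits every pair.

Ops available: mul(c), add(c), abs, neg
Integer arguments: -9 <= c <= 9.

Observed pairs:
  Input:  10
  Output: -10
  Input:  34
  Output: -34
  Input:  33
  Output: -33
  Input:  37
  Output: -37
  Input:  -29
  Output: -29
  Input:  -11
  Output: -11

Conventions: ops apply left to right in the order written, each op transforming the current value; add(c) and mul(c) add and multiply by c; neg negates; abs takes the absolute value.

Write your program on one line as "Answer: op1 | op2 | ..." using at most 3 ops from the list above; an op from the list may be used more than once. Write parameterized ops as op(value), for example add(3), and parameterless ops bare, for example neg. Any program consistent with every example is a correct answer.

abs | neg

Check, running the answer program on each example:
  10 -> 10 -> -10
  34 -> 34 -> -34
  33 -> 33 -> -33
  37 -> 37 -> -37
  -29 -> 29 -> -29
  -11 -> 11 -> -11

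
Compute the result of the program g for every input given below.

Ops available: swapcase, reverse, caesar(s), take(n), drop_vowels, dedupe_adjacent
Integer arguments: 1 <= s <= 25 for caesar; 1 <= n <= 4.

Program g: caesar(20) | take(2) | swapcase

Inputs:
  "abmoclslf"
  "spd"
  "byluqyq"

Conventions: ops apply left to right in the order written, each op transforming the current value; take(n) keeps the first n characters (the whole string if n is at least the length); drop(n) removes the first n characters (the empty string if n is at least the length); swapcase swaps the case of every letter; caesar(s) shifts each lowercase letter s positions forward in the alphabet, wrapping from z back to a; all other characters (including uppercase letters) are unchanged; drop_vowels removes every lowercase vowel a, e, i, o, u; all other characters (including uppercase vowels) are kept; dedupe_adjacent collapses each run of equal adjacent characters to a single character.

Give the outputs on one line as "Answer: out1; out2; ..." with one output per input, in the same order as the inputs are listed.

"UV"; "MJ"; "VS"

Execution, op by op:
  "abmoclslf" -> "uvgiwfmfz" -> "uv" -> "UV"
  "spd" -> "mjx" -> "mj" -> "MJ"
  "byluqyq" -> "vsfoksk" -> "vs" -> "VS"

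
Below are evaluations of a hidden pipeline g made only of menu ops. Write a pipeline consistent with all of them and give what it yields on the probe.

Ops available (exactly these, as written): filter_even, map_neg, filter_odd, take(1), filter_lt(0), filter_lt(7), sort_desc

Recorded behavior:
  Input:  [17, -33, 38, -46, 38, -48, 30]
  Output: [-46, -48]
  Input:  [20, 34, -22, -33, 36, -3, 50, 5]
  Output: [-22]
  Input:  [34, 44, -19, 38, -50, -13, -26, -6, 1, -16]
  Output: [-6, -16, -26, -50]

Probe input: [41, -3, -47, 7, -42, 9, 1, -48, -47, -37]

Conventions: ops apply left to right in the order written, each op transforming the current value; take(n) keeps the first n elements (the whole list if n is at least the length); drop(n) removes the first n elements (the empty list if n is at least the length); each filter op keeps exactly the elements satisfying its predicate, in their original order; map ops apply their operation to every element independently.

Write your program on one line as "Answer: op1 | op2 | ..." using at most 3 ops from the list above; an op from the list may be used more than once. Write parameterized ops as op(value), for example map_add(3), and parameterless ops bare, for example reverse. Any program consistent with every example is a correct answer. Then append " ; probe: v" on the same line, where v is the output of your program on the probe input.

filter_lt(7) | filter_even | sort_desc ; probe: [-42, -48]

Check, running the answer program on each example:
  [17, -33, 38, -46, 38, -48, 30] -> [-33, -46, -48] -> [-46, -48] -> [-46, -48]
  [20, 34, -22, -33, 36, -3, 50, 5] -> [-22, -33, -3, 5] -> [-22] -> [-22]
  [34, 44, -19, 38, -50, -13, -26, -6, 1, -16] -> [-19, -50, -13, -26, -6, 1, -16] -> [-50, -26, -6, -16] -> [-6, -16, -26, -50]
  probe: [41, -3, -47, 7, -42, 9, 1, -48, -47, -37] -> [-3, -47, -42, 1, -48, -47, -37] -> [-42, -48] -> [-42, -48]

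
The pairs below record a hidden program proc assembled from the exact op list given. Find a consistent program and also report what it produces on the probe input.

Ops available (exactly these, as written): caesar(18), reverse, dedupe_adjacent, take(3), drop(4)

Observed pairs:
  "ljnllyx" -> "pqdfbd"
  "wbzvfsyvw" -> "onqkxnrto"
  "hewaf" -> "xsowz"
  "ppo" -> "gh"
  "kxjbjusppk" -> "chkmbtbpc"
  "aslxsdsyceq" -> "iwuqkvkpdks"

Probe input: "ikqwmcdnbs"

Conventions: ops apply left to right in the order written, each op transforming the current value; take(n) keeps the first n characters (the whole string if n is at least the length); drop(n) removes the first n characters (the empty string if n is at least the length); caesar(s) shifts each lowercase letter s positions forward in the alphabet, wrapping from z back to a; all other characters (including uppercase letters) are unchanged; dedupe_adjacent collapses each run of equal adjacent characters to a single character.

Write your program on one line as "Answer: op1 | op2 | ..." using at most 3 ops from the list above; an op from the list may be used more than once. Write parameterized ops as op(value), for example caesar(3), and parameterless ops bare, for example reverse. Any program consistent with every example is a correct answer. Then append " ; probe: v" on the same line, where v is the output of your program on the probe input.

dedupe_adjacent | reverse | caesar(18) ; probe: "ktfvueoica"

Check, running the answer program on each example:
  "ljnllyx" -> "ljnlyx" -> "xylnjl" -> "pqdfbd"
  "wbzvfsyvw" -> "wbzvfsyvw" -> "wvysfvzbw" -> "onqkxnrto"
  "hewaf" -> "hewaf" -> "faweh" -> "xsowz"
  "ppo" -> "po" -> "op" -> "gh"
  "kxjbjusppk" -> "kxjbjuspk" -> "kpsujbjxk" -> "chkmbtbpc"
  "aslxsdsyceq" -> "aslxsdsyceq" -> "qecysdsxlsa" -> "iwuqkvkpdks"
  probe: "ikqwmcdnbs" -> "ikqwmcdnbs" -> "sbndcmwqki" -> "ktfvueoica"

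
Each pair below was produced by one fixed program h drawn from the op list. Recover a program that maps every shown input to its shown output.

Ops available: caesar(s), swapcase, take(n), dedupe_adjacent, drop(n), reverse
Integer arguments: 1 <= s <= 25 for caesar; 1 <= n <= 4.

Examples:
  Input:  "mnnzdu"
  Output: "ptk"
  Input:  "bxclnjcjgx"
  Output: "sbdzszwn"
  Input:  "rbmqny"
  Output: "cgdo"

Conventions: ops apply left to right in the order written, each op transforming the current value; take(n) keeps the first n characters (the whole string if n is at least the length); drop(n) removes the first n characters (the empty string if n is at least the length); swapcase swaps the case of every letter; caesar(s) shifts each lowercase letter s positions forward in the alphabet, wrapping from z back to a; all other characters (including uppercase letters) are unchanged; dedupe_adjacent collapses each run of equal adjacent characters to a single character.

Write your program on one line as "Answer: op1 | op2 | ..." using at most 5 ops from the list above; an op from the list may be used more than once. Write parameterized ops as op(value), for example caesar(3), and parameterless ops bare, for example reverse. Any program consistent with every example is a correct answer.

caesar(12) | caesar(3) | caesar(1) | dedupe_adjacent | drop(2)

Check, running the answer program on each example:
  "mnnzdu" -> "yzzlpg" -> "bccosj" -> "cddptk" -> "cdptk" -> "ptk"
  "bxclnjcjgx" -> "njoxzvovsj" -> "qmracyryvm" -> "rnsbdzszwn" -> "rnsbdzszwn" -> "sbdzszwn"
  "rbmqny" -> "dnyczk" -> "gqbfcn" -> "hrcgdo" -> "hrcgdo" -> "cgdo"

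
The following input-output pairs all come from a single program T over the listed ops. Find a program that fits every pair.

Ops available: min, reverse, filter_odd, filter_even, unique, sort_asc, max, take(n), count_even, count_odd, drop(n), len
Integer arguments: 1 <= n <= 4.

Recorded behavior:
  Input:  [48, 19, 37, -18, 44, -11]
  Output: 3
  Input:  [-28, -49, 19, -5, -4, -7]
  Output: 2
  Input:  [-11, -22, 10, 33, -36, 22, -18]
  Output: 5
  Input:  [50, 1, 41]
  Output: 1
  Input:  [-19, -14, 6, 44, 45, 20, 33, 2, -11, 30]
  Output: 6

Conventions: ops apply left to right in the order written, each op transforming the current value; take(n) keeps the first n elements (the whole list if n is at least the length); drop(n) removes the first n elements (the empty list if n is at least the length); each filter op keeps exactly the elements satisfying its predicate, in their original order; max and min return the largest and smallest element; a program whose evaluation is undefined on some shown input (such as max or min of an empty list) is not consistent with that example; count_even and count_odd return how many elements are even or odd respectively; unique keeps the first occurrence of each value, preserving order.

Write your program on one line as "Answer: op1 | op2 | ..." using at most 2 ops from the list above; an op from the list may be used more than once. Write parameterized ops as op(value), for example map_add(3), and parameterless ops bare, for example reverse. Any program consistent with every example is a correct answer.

filter_even | len

Check, running the answer program on each example:
  [48, 19, 37, -18, 44, -11] -> [48, -18, 44] -> 3
  [-28, -49, 19, -5, -4, -7] -> [-28, -4] -> 2
  [-11, -22, 10, 33, -36, 22, -18] -> [-22, 10, -36, 22, -18] -> 5
  [50, 1, 41] -> [50] -> 1
  [-19, -14, 6, 44, 45, 20, 33, 2, -11, 30] -> [-14, 6, 44, 20, 2, 30] -> 6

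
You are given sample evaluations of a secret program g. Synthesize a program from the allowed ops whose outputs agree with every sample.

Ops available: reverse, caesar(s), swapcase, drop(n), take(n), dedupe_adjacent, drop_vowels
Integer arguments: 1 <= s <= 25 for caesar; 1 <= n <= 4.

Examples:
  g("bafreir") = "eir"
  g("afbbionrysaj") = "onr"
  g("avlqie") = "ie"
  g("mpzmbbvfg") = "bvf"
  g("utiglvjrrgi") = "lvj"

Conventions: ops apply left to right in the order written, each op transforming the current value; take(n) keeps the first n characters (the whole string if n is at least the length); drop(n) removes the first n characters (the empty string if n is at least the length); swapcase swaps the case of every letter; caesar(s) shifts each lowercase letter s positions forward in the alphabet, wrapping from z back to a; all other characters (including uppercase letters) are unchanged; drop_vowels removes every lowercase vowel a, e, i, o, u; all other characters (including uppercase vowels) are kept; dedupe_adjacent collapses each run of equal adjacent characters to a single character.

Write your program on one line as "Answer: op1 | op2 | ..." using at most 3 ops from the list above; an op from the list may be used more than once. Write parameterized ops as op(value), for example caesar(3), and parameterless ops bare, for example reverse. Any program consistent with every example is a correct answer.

dedupe_adjacent | drop(4) | take(3)

Check, running the answer program on each example:
  "bafreir" -> "bafreir" -> "eir" -> "eir"
  "afbbionrysaj" -> "afbionrysaj" -> "onrysaj" -> "onr"
  "avlqie" -> "avlqie" -> "ie" -> "ie"
  "mpzmbbvfg" -> "mpzmbvfg" -> "bvfg" -> "bvf"
  "utiglvjrrgi" -> "utiglvjrgi" -> "lvjrgi" -> "lvj"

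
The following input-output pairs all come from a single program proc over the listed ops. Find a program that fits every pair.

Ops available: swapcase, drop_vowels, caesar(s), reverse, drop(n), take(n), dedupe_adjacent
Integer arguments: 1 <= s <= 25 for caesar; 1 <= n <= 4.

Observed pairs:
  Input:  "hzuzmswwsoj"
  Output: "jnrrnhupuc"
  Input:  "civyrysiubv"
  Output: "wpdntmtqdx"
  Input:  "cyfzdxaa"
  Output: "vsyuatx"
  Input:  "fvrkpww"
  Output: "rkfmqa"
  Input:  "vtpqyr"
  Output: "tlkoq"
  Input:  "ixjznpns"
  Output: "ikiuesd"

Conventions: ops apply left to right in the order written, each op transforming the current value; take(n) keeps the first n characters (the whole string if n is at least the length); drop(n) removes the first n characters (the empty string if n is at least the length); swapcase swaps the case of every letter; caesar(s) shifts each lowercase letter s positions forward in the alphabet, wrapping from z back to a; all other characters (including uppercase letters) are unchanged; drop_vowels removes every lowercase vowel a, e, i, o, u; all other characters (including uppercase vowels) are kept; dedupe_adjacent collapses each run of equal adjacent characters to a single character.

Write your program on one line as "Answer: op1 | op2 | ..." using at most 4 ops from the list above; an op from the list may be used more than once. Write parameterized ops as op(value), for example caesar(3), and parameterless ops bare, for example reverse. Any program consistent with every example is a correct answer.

reverse | caesar(21) | drop(1)

Check, running the answer program on each example:
  "hzuzmswwsoj" -> "joswwsmzuzh" -> "ejnrrnhupuc" -> "jnrrnhupuc"
  "civyrysiubv" -> "vbuisyryvic" -> "qwpdntmtqdx" -> "wpdntmtqdx"
  "cyfzdxaa" -> "aaxdzfyc" -> "vvsyuatx" -> "vsyuatx"
  "fvrkpww" -> "wwpkrvf" -> "rrkfmqa" -> "rkfmqa"
  "vtpqyr" -> "ryqptv" -> "mtlkoq" -> "tlkoq"
  "ixjznpns" -> "snpnzjxi" -> "nikiuesd" -> "ikiuesd"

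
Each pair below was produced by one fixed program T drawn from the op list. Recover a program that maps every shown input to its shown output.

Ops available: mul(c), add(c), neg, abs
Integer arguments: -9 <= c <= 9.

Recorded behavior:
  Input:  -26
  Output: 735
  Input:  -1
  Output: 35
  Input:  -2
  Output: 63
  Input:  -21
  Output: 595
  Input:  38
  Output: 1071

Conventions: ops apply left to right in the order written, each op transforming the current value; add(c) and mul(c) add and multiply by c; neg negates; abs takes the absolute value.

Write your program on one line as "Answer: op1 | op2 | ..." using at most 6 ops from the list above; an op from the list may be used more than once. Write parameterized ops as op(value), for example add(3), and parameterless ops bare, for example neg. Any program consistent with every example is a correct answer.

neg | mul(-7) | mul(4) | abs | add(7)

Check, running the answer program on each example:
  -26 -> 26 -> -182 -> -728 -> 728 -> 735
  -1 -> 1 -> -7 -> -28 -> 28 -> 35
  -2 -> 2 -> -14 -> -56 -> 56 -> 63
  -21 -> 21 -> -147 -> -588 -> 588 -> 595
  38 -> -38 -> 266 -> 1064 -> 1064 -> 1071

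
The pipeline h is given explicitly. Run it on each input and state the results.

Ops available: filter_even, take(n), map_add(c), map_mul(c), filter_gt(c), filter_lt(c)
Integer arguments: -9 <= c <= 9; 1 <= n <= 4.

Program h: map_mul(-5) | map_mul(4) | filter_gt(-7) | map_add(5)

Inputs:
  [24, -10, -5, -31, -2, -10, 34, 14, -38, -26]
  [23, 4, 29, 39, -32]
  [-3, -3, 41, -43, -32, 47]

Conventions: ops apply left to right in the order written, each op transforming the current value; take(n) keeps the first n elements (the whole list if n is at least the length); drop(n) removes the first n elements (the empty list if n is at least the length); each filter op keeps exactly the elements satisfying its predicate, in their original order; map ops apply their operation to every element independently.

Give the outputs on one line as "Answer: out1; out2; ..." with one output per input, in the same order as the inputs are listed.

Execution, op by op:
  [24, -10, -5, -31, -2, -10, 34, 14, -38, -26] -> [-120, 50, 25, 155, 10, 50, -170, -70, 190, 130] -> [-480, 200, 100, 620, 40, 200, -680, -280, 760, 520] -> [200, 100, 620, 40, 200, 760, 520] -> [205, 105, 625, 45, 205, 765, 525]
  [23, 4, 29, 39, -32] -> [-115, -20, -145, -195, 160] -> [-460, -80, -580, -780, 640] -> [640] -> [645]
  [-3, -3, 41, -43, -32, 47] -> [15, 15, -205, 215, 160, -235] -> [60, 60, -820, 860, 640, -940] -> [60, 60, 860, 640] -> [65, 65, 865, 645]

[205, 105, 625, 45, 205, 765, 525]; [645]; [65, 65, 865, 645]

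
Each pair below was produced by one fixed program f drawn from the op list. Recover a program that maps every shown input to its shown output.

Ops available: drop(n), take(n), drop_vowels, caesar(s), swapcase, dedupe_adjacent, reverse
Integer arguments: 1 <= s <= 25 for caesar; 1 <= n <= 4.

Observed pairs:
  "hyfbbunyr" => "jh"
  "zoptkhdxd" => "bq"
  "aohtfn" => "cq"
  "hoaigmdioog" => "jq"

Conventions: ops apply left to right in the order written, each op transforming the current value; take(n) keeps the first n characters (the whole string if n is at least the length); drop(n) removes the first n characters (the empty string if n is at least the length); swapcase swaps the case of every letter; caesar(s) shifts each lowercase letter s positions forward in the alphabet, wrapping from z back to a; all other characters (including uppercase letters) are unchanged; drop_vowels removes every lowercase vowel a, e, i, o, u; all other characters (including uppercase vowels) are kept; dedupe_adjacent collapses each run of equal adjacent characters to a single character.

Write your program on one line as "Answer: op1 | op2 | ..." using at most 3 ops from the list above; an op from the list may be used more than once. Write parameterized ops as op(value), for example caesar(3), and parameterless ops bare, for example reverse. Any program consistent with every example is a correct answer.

caesar(2) | drop_vowels | take(2)

Check, running the answer program on each example:
  "hyfbbunyr" -> "jahddwpat" -> "jhddwpt" -> "jh"
  "zoptkhdxd" -> "bqrvmjfzf" -> "bqrvmjfzf" -> "bq"
  "aohtfn" -> "cqjvhp" -> "cqjvhp" -> "cq"
  "hoaigmdioog" -> "jqckiofkqqi" -> "jqckfkqq" -> "jq"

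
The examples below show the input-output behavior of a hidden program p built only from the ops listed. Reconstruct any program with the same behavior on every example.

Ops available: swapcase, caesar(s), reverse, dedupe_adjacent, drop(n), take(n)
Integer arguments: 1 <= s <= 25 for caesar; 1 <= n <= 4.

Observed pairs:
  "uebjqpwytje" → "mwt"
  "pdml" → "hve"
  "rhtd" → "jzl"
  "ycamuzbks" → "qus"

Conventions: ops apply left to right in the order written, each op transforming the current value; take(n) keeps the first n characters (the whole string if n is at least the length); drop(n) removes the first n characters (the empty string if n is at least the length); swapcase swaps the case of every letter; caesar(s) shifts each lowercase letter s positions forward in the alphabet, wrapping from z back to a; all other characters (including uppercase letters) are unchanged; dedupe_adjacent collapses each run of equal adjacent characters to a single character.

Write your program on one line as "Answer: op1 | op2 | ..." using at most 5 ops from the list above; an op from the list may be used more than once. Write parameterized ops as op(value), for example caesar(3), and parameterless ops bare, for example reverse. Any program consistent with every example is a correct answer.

caesar(1) | take(3) | caesar(25) | caesar(18)

Check, running the answer program on each example:
  "uebjqpwytje" -> "vfckrqxzukf" -> "vfc" -> "ueb" -> "mwt"
  "pdml" -> "qenm" -> "qen" -> "pdm" -> "hve"
  "rhtd" -> "siue" -> "siu" -> "rht" -> "jzl"
  "ycamuzbks" -> "zdbnvaclt" -> "zdb" -> "yca" -> "qus"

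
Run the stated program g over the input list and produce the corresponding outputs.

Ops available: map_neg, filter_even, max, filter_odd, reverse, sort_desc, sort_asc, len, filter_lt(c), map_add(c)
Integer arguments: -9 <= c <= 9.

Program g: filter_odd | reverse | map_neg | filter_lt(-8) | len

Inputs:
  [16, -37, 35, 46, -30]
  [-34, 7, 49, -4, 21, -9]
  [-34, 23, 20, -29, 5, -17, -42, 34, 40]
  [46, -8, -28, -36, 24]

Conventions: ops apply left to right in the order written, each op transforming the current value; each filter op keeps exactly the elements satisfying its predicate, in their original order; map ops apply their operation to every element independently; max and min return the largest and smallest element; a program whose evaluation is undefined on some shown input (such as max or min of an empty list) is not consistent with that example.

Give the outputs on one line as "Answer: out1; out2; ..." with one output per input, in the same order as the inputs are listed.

1; 2; 1; 0

Execution, op by op:
  [16, -37, 35, 46, -30] -> [-37, 35] -> [35, -37] -> [-35, 37] -> [-35] -> 1
  [-34, 7, 49, -4, 21, -9] -> [7, 49, 21, -9] -> [-9, 21, 49, 7] -> [9, -21, -49, -7] -> [-21, -49] -> 2
  [-34, 23, 20, -29, 5, -17, -42, 34, 40] -> [23, -29, 5, -17] -> [-17, 5, -29, 23] -> [17, -5, 29, -23] -> [-23] -> 1
  [46, -8, -28, -36, 24] -> [] -> [] -> [] -> [] -> 0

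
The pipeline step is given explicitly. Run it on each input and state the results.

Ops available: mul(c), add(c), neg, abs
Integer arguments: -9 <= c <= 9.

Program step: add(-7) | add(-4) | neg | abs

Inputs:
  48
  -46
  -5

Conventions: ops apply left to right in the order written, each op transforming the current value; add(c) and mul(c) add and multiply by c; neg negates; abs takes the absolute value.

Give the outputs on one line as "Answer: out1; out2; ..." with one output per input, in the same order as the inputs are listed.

37; 57; 16

Execution, op by op:
  48 -> 41 -> 37 -> -37 -> 37
  -46 -> -53 -> -57 -> 57 -> 57
  -5 -> -12 -> -16 -> 16 -> 16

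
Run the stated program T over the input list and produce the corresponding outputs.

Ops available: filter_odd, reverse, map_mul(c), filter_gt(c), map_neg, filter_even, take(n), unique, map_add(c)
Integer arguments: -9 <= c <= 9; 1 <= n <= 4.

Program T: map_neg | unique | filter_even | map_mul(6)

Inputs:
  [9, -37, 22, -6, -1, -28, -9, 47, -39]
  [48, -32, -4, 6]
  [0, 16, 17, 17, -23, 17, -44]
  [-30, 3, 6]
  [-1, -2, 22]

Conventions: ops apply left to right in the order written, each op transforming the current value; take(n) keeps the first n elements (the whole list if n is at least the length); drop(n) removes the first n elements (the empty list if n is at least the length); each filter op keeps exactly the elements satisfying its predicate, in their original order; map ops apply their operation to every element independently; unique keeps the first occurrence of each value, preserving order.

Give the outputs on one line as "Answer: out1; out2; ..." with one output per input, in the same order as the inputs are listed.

[-132, 36, 168]; [-288, 192, 24, -36]; [0, -96, 264]; [180, -36]; [12, -132]

Execution, op by op:
  [9, -37, 22, -6, -1, -28, -9, 47, -39] -> [-9, 37, -22, 6, 1, 28, 9, -47, 39] -> [-9, 37, -22, 6, 1, 28, 9, -47, 39] -> [-22, 6, 28] -> [-132, 36, 168]
  [48, -32, -4, 6] -> [-48, 32, 4, -6] -> [-48, 32, 4, -6] -> [-48, 32, 4, -6] -> [-288, 192, 24, -36]
  [0, 16, 17, 17, -23, 17, -44] -> [0, -16, -17, -17, 23, -17, 44] -> [0, -16, -17, 23, 44] -> [0, -16, 44] -> [0, -96, 264]
  [-30, 3, 6] -> [30, -3, -6] -> [30, -3, -6] -> [30, -6] -> [180, -36]
  [-1, -2, 22] -> [1, 2, -22] -> [1, 2, -22] -> [2, -22] -> [12, -132]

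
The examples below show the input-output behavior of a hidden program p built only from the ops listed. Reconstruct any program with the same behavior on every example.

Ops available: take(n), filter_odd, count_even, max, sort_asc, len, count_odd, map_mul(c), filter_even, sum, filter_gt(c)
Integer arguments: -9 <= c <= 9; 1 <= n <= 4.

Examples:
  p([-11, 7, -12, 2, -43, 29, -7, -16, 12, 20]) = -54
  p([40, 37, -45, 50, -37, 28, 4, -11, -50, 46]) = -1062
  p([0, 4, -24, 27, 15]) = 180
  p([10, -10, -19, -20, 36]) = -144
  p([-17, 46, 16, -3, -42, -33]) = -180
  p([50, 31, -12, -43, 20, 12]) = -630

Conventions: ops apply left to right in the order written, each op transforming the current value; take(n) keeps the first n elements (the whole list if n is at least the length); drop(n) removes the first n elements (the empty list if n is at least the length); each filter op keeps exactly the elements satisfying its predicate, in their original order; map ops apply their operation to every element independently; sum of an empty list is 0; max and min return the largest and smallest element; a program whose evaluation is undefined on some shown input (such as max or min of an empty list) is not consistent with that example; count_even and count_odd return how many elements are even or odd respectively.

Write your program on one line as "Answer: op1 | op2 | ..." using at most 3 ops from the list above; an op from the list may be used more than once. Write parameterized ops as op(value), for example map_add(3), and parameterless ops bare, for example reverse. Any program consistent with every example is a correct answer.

map_mul(-9) | filter_even | sum

Check, running the answer program on each example:
  [-11, 7, -12, 2, -43, 29, -7, -16, 12, 20] -> [99, -63, 108, -18, 387, -261, 63, 144, -108, -180] -> [108, -18, 144, -108, -180] -> -54
  [40, 37, -45, 50, -37, 28, 4, -11, -50, 46] -> [-360, -333, 405, -450, 333, -252, -36, 99, 450, -414] -> [-360, -450, -252, -36, 450, -414] -> -1062
  [0, 4, -24, 27, 15] -> [0, -36, 216, -243, -135] -> [0, -36, 216] -> 180
  [10, -10, -19, -20, 36] -> [-90, 90, 171, 180, -324] -> [-90, 90, 180, -324] -> -144
  [-17, 46, 16, -3, -42, -33] -> [153, -414, -144, 27, 378, 297] -> [-414, -144, 378] -> -180
  [50, 31, -12, -43, 20, 12] -> [-450, -279, 108, 387, -180, -108] -> [-450, 108, -180, -108] -> -630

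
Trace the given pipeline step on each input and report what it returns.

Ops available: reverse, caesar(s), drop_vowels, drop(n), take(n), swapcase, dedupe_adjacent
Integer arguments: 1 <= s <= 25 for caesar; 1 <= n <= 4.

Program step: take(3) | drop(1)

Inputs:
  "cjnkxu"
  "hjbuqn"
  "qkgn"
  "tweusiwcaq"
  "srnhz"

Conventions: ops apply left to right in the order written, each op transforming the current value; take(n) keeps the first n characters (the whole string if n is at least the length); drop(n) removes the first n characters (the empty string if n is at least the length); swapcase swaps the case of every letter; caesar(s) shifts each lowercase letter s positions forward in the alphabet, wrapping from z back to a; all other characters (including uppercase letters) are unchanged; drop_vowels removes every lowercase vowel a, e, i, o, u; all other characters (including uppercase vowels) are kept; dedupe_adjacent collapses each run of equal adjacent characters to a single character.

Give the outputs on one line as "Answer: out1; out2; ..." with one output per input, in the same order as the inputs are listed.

Execution, op by op:
  "cjnkxu" -> "cjn" -> "jn"
  "hjbuqn" -> "hjb" -> "jb"
  "qkgn" -> "qkg" -> "kg"
  "tweusiwcaq" -> "twe" -> "we"
  "srnhz" -> "srn" -> "rn"

"jn"; "jb"; "kg"; "we"; "rn"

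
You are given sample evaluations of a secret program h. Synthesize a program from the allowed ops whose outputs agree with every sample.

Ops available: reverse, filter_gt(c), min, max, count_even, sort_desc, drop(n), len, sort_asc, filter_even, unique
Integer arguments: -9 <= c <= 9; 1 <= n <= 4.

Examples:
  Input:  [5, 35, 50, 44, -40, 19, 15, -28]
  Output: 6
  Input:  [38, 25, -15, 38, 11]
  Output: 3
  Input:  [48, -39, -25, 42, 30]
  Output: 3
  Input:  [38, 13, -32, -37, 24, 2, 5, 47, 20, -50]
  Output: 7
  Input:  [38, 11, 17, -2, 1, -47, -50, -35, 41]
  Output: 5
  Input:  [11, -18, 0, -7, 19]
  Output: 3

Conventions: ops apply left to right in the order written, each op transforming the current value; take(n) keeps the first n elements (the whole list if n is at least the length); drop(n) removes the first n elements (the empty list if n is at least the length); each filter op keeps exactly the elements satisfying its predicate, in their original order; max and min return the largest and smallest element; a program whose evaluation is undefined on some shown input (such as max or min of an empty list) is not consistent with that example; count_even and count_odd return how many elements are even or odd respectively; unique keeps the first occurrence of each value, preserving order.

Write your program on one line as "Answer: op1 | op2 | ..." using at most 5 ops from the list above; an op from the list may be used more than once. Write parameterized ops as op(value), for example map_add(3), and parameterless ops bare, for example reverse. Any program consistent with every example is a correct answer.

filter_gt(-1) | sort_desc | unique | len

Check, running the answer program on each example:
  [5, 35, 50, 44, -40, 19, 15, -28] -> [5, 35, 50, 44, 19, 15] -> [50, 44, 35, 19, 15, 5] -> [50, 44, 35, 19, 15, 5] -> 6
  [38, 25, -15, 38, 11] -> [38, 25, 38, 11] -> [38, 38, 25, 11] -> [38, 25, 11] -> 3
  [48, -39, -25, 42, 30] -> [48, 42, 30] -> [48, 42, 30] -> [48, 42, 30] -> 3
  [38, 13, -32, -37, 24, 2, 5, 47, 20, -50] -> [38, 13, 24, 2, 5, 47, 20] -> [47, 38, 24, 20, 13, 5, 2] -> [47, 38, 24, 20, 13, 5, 2] -> 7
  [38, 11, 17, -2, 1, -47, -50, -35, 41] -> [38, 11, 17, 1, 41] -> [41, 38, 17, 11, 1] -> [41, 38, 17, 11, 1] -> 5
  [11, -18, 0, -7, 19] -> [11, 0, 19] -> [19, 11, 0] -> [19, 11, 0] -> 3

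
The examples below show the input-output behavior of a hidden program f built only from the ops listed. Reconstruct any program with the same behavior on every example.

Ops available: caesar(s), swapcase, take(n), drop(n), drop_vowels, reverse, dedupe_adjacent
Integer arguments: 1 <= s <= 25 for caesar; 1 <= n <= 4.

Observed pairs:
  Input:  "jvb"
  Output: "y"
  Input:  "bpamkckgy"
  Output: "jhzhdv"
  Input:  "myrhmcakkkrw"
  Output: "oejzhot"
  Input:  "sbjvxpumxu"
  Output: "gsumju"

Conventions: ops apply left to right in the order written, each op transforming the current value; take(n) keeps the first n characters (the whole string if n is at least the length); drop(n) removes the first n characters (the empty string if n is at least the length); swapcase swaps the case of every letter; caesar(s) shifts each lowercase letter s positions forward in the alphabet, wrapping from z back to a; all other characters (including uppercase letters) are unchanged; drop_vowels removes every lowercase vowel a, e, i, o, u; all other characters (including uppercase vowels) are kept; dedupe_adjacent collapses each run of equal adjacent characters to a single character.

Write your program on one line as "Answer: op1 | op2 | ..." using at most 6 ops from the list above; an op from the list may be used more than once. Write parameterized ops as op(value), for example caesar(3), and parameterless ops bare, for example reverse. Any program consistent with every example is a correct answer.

dedupe_adjacent | drop(2) | reverse | drop_vowels | reverse | caesar(23)

Check, running the answer program on each example:
  "jvb" -> "jvb" -> "b" -> "b" -> "b" -> "b" -> "y"
  "bpamkckgy" -> "bpamkckgy" -> "amkckgy" -> "ygkckma" -> "ygkckm" -> "mkckgy" -> "jhzhdv"
  "myrhmcakkkrw" -> "myrhmcakrw" -> "rhmcakrw" -> "wrkacmhr" -> "wrkcmhr" -> "rhmckrw" -> "oejzhot"
  "sbjvxpumxu" -> "sbjvxpumxu" -> "jvxpumxu" -> "uxmupxvj" -> "xmpxvj" -> "jvxpmx" -> "gsumju"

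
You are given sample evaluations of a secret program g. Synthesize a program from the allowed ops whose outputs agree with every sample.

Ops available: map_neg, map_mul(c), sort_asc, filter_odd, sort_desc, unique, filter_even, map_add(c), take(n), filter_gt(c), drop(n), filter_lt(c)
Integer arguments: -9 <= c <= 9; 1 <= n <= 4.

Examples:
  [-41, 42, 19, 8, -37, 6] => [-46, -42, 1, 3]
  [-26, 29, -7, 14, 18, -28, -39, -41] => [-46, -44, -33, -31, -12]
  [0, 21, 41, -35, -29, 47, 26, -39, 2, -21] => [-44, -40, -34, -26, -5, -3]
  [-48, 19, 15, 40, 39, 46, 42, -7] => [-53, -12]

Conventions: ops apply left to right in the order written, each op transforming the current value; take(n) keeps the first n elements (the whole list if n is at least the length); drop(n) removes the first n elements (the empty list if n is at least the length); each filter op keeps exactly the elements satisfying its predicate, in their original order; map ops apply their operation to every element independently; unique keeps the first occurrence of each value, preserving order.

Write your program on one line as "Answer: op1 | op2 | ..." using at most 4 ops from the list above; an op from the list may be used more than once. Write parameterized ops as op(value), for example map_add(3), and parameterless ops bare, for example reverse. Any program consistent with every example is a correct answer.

map_add(-5) | filter_lt(9) | sort_asc

Check, running the answer program on each example:
  [-41, 42, 19, 8, -37, 6] -> [-46, 37, 14, 3, -42, 1] -> [-46, 3, -42, 1] -> [-46, -42, 1, 3]
  [-26, 29, -7, 14, 18, -28, -39, -41] -> [-31, 24, -12, 9, 13, -33, -44, -46] -> [-31, -12, -33, -44, -46] -> [-46, -44, -33, -31, -12]
  [0, 21, 41, -35, -29, 47, 26, -39, 2, -21] -> [-5, 16, 36, -40, -34, 42, 21, -44, -3, -26] -> [-5, -40, -34, -44, -3, -26] -> [-44, -40, -34, -26, -5, -3]
  [-48, 19, 15, 40, 39, 46, 42, -7] -> [-53, 14, 10, 35, 34, 41, 37, -12] -> [-53, -12] -> [-53, -12]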